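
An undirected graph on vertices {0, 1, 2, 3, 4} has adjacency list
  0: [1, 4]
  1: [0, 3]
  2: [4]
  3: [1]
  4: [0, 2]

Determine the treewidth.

A width-1 tree decomposition is:
Bags: B1 = {0, 4}  B2 = {0, 1}  B3 = {2, 4}  B4 = {1, 3}
Tree: B1–B2, B1–B3, B2–B4
Every bag has size at most 2, so the width is 2 − 1 = 1 and tw(G) ≤ 1. Any graph with an edge has treewidth ≥ 1, and G has the edge 4–0. The upper and lower bounds meet at 1, so that is the treewidth.

1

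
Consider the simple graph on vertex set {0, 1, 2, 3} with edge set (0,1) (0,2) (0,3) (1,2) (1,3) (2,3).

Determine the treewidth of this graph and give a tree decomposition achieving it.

With just one bag of size 4, the width is 4 − 1 = 3, so tw(G) ≤ 3. For the lower bound, the 4 vertices {0, 1, 2, 3} are pairwise adjacent, and any tree decomposition puts a clique entirely inside one bag — forcing width ≥ 3. Hence tw(G) = 3 exactly.

Treewidth 3.
Bags: B1 = {0, 1, 2, 3}
Tree: (single bag)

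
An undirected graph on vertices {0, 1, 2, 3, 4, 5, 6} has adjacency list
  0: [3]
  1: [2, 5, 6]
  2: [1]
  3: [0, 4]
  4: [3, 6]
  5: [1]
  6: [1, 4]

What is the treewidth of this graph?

1

A width-1 tree decomposition is:
Bags: B1 = {3, 4}  B2 = {4, 6}  B3 = {0, 3}  B4 = {1, 6}  B5 = {1, 2}  B6 = {1, 5}
Tree: B1–B2, B1–B3, B2–B4, B4–B5, B4–B6
Each bag holds 2 vertices, so the decomposition has width 1, which upper-bounds the treewidth. Any graph with an edge has treewidth ≥ 1, and G has the edge 4–3. Therefore the treewidth is 1.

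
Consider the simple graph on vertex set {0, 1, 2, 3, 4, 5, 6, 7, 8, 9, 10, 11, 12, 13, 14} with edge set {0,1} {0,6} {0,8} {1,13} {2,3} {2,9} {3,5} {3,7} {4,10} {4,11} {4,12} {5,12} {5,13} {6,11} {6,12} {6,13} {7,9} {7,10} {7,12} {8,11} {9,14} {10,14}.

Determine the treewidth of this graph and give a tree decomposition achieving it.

Each bag holds 4 vertices, so the decomposition has width 3, which upper-bounds the treewidth. For the lower bound: the 4 vertex sets {0,1,8}, {13}, {6}, {4,5,11,12} are disjoint, each induces a connected subgraph, and every pair is joined by at least one edge of G. Contracting each set to a single vertex therefore yields K_{4} as a minor, and since treewidth is minor-monotone, tw(G) ≥ tw(K_{4}) = 3. The upper and lower bounds meet at 3, so that is the treewidth.

Treewidth 3.
Bags: B1 = {0, 1, 8, 13}  B2 = {0, 6, 8, 13}  B3 = {6, 8, 11, 13}  B4 = {5, 6, 11, 13}  B5 = {5, 6, 11, 12}  B6 = {4, 5, 11, 12}  B7 = {3, 4, 5, 12}  B8 = {3, 4, 7, 12}  B9 = {3, 4, 7, 10}  B10 = {2, 3, 7, 10}  B11 = {2, 7, 9, 10}  B12 = {2, 9, 10, 14}
Tree: B1–B2, B2–B3, B3–B4, B4–B5, B5–B6, B6–B7, B7–B8, B8–B9, B9–B10, B10–B11, B11–B12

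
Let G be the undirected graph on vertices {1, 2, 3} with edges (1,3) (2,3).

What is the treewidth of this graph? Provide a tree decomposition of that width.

Every bag has size at most 2, so the width is 2 − 1 = 1 and tw(G) ≤ 1. G has an edge, so its treewidth is at least 1. Combining the bounds, tw(G) = 1.

Treewidth 1.
Bags: B1 = {1, 3}  B2 = {2, 3}
Tree: B1–B2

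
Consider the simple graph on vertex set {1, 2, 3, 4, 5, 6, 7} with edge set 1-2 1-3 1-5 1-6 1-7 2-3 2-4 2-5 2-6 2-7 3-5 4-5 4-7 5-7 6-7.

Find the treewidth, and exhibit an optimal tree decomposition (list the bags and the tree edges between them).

The largest bag has 4 vertices, giving width 3; this decomposition certifies tw(G) ≤ 3. For the lower bound, the 4 vertices {1, 2, 3, 5} are pairwise adjacent, and any tree decomposition puts a clique entirely inside one bag — forcing width ≥ 3. Hence tw(G) = 3 exactly.

Treewidth 3.
One optimal decomposition is:
Bags: B1 = {1, 2, 5, 7}  B2 = {1, 2, 3, 5}  B3 = {1, 2, 6, 7}  B4 = {2, 4, 5, 7}
Tree: B1–B2, B1–B3, B1–B4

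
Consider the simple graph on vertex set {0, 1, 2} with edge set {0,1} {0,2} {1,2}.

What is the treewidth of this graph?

2

A width-2 tree decomposition is:
Bags: B1 = {0, 1, 2}
Tree: (single bag)
With just one bag of size 3, the width is 3 − 1 = 2, so tw(G) ≤ 2. For the lower bound, the 3 vertices {0, 1, 2} are pairwise adjacent, and any tree decomposition puts a clique entirely inside one bag — forcing width ≥ 2. Therefore the treewidth is 2.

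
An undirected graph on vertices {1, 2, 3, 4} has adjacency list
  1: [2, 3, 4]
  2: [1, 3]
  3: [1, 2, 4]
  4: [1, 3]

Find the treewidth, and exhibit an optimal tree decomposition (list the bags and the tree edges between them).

Each bag holds 3 vertices, so the decomposition has width 2, which upper-bounds the treewidth. For the lower bound, the 3 vertices {1, 2, 3} are pairwise adjacent, and any tree decomposition puts a clique entirely inside one bag — forcing width ≥ 2. Combining the bounds, tw(G) = 2.

Treewidth 2.
One such decomposition:
Bags: B1 = {1, 3, 4}  B2 = {1, 2, 3}
Tree: B1–B2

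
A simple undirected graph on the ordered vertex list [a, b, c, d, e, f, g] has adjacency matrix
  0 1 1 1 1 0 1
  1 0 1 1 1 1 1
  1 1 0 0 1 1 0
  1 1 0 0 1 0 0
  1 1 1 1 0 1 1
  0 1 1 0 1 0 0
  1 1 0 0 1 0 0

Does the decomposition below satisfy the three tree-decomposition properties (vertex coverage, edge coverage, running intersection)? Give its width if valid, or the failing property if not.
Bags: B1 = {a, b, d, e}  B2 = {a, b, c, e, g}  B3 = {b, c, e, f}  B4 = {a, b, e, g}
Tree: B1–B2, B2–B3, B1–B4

A tree decomposition must satisfy three properties: every vertex lies in some bag; for every edge, both endpoints lie together in some bag; and for every vertex, the bags containing it form a connected subtree. Here bags containing vertex g are not connected in the tree, so the decomposition is invalid.

No — bags containing vertex g are not connected in the tree.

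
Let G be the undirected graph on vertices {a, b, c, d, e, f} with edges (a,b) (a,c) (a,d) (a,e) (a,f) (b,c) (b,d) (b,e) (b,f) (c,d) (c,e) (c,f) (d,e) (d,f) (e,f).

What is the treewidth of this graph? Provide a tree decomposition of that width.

With just one bag of size 6, the width is 6 − 1 = 5, so tw(G) ≤ 5. Conversely, {a, b, c, d, e, f} is a clique of size 6, and the vertices of any clique must share a bag in every tree decomposition; so some bag has ≥ 6 vertices and tw(G) ≥ 5. Therefore the treewidth is 5.

Treewidth 5.
One such decomposition:
Bags: B1 = {a, b, c, d, e, f}
Tree: (single bag)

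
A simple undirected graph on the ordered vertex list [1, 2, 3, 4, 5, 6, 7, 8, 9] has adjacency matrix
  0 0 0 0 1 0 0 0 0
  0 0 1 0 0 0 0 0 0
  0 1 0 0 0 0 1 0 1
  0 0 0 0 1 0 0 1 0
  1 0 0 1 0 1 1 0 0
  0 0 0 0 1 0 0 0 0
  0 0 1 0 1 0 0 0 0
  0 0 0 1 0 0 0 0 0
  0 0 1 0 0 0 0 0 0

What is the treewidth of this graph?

1

A width-1 tree decomposition is:
Bags: B1 = {3, 7}  B2 = {3, 9}  B3 = {5, 7}  B4 = {1, 5}  B5 = {2, 3}  B6 = {5, 6}  B7 = {4, 5}  B8 = {4, 8}
Tree: B1–B2, B1–B3, B3–B4, B2–B5, B4–B6, B4–B7, B7–B8
Every bag has size at most 2, so the width is 2 − 1 = 1 and tw(G) ≤ 1. Since G has at least one edge (e.g. 3–7), it is not an edgeless graph, so tw(G) ≥ 1. Combining the bounds, tw(G) = 1.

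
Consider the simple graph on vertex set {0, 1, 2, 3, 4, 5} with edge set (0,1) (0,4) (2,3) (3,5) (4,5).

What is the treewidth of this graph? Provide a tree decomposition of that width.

Treewidth 1.
One optimal decomposition is:
Bags: B1 = {0, 1}  B2 = {0, 4}  B3 = {4, 5}  B4 = {3, 5}  B5 = {2, 3}
Tree: B1–B2, B2–B3, B3–B4, B4–B5

The largest bag has 2 vertices, giving width 1; this decomposition certifies tw(G) ≤ 1. Any graph with an edge has treewidth ≥ 1, and G has the edge 1–0. Combining the bounds, tw(G) = 1.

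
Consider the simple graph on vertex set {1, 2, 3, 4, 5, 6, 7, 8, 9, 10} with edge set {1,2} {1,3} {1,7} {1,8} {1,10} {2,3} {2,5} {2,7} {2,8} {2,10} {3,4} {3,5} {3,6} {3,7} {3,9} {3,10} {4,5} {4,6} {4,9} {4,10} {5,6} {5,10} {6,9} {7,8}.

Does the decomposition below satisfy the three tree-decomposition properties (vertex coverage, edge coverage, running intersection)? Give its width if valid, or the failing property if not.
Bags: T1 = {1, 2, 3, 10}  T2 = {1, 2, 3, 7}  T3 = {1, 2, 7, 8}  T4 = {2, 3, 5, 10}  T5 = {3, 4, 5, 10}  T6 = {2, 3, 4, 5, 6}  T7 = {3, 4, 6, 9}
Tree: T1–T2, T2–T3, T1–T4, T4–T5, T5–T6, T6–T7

No — bags containing vertex 2 are not connected in the tree.

A tree decomposition must satisfy three properties: every vertex lies in some bag; for every edge, both endpoints lie together in some bag; and for every vertex, the bags containing it form a connected subtree. Here bags containing vertex 2 are not connected in the tree, so the decomposition is invalid.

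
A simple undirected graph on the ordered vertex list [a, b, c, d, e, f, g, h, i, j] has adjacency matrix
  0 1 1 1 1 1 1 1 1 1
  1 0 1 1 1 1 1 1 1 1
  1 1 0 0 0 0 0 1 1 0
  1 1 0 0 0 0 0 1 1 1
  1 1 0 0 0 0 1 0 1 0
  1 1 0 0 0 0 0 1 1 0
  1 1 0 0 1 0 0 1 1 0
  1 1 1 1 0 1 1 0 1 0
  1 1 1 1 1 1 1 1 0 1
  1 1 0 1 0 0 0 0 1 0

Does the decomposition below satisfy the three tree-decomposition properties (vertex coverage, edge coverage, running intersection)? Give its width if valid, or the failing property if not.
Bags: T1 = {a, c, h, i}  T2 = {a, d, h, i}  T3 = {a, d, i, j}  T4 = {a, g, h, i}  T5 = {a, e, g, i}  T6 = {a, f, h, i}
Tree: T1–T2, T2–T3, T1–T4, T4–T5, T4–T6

A tree decomposition must satisfy three properties: every vertex lies in some bag; for every edge, both endpoints lie together in some bag; and for every vertex, the bags containing it form a connected subtree. Here vertex b appears in no bag, so the decomposition is invalid.

No — vertex b appears in no bag.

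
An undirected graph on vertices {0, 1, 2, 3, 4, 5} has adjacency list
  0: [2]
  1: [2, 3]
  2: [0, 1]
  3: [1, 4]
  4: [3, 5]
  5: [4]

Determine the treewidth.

A width-1 tree decomposition is:
Bags: B1 = {4, 5}  B2 = {3, 4}  B3 = {1, 3}  B4 = {1, 2}  B5 = {0, 2}
Tree: B1–B2, B2–B3, B3–B4, B4–B5
Each bag holds 2 vertices, so the decomposition has width 1, which upper-bounds the treewidth. G has an edge, so its treewidth is at least 1. Hence tw(G) = 1 exactly.

1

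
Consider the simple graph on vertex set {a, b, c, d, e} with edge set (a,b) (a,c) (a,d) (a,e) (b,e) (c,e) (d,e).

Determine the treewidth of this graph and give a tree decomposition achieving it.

Treewidth 2.
One such decomposition:
Bags: B1 = {a, c, e}  B2 = {a, d, e}  B3 = {a, b, e}
Tree: B1–B2, B2–B3

Each bag holds 3 vertices, so the decomposition has width 2, which upper-bounds the treewidth. Conversely, {a, d, e} is a clique of size 3, and the vertices of any clique must share a bag in every tree decomposition; so some bag has ≥ 3 vertices and tw(G) ≥ 2. Hence tw(G) = 2 exactly.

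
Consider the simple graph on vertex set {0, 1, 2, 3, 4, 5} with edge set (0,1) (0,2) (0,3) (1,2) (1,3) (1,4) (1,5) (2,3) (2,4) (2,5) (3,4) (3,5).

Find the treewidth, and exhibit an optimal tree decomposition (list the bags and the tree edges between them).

Treewidth 3.
One such decomposition:
Bags: B1 = {0, 1, 2, 3}  B2 = {1, 2, 3, 5}  B3 = {1, 2, 3, 4}
Tree: B1–B2, B2–B3

Every bag has size at most 4, so the width is 4 − 1 = 3 and tw(G) ≤ 3. On the other hand G contains the 4-clique {0, 1, 2, 3}. A clique must lie in a single bag of any decomposition, so no decomposition can have width below 3. The upper and lower bounds meet at 3, so that is the treewidth.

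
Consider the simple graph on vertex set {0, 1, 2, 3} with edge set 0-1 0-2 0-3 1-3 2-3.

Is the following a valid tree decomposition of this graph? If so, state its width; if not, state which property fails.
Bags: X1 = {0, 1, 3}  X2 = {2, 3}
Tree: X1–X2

A tree decomposition must satisfy three properties: every vertex lies in some bag; for every edge, both endpoints lie together in some bag; and for every vertex, the bags containing it form a connected subtree. Here edge (0,2) lies in no bag, so the decomposition is invalid.

No — edge (0,2) lies in no bag.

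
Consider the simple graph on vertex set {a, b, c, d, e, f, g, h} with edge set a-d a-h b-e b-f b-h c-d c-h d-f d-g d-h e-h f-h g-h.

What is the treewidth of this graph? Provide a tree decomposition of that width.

Treewidth 2.
One optimal decomposition is:
Bags: B1 = {d, g, h}  B2 = {c, d, h}  B3 = {d, f, h}  B4 = {b, f, h}  B5 = {b, e, h}  B6 = {a, d, h}
Tree: B1–B2, B2–B3, B3–B4, B4–B5, B1–B6

Each bag holds 3 vertices, so the decomposition has width 2, which upper-bounds the treewidth. For the lower bound, the 3 vertices {d, g, h} are pairwise adjacent, and any tree decomposition puts a clique entirely inside one bag — forcing width ≥ 2. Hence tw(G) = 2 exactly.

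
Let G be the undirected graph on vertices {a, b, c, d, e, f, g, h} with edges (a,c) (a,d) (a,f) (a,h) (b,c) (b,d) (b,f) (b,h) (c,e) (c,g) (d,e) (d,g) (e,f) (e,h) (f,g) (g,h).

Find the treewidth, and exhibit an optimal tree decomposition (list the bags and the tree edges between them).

The largest bag has 5 vertices, giving width 4; this decomposition certifies tw(G) ≤ 4. For the lower bound: the 5 vertex sets {a,d}, {b,h}, {f,g}, {e}, {c} are disjoint, each induces a connected subgraph, and every pair is joined by at least one edge of G. Contracting each set to a single vertex therefore yields K_{5} as a minor, and since treewidth is minor-monotone, tw(G) ≥ tw(K_{5}) = 4. The upper and lower bounds meet at 4, so that is the treewidth.

Treewidth 4.
One such decomposition:
Bags: B1 = {a, b, d, e, g}  B2 = {a, b, e, g, h}  B3 = {a, b, e, f, g}  B4 = {a, b, c, e, g}
Tree: B1–B2, B2–B3, B3–B4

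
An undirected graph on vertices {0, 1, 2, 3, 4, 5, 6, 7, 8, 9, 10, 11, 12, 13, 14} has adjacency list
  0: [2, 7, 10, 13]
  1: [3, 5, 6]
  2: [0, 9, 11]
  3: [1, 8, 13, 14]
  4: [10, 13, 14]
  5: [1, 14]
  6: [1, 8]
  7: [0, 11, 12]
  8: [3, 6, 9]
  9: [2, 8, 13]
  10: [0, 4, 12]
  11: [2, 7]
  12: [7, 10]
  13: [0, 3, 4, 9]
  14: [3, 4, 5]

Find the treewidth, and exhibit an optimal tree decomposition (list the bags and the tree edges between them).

Every bag has size at most 4, so the width is 4 − 1 = 3 and tw(G) ≤ 3. For the lower bound: the 4 vertex sets {1,5,6}, {8}, {3}, {4,9,13,14} are disjoint, each induces a connected subgraph, and every pair is joined by at least one edge of G. Contracting each set to a single vertex therefore yields K_{4} as a minor, and since treewidth is minor-monotone, tw(G) ≥ tw(K_{4}) = 3. The upper and lower bounds meet at 3, so that is the treewidth.

Treewidth 3.
One such decomposition:
Bags: B1 = {1, 5, 6, 8}  B2 = {1, 3, 5, 8}  B3 = {3, 5, 8, 14}  B4 = {3, 8, 9, 14}  B5 = {3, 9, 13, 14}  B6 = {4, 9, 13, 14}  B7 = {2, 4, 9, 13}  B8 = {0, 2, 4, 13}  B9 = {0, 2, 4, 10}  B10 = {0, 2, 10, 11}  B11 = {0, 7, 10, 11}  B12 = {7, 10, 11, 12}
Tree: B1–B2, B2–B3, B3–B4, B4–B5, B5–B6, B6–B7, B7–B8, B8–B9, B9–B10, B10–B11, B11–B12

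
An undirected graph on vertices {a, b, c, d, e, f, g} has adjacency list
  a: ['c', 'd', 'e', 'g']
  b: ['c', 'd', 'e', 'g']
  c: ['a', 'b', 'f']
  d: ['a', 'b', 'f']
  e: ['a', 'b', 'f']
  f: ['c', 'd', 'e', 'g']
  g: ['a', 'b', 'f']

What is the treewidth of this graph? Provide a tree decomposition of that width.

The largest bag has 4 vertices, giving width 3; this decomposition certifies tw(G) ≤ 3. For the lower bound: the 4 vertex sets {d,f}, {b,g}, {a}, {c} are disjoint, each induces a connected subgraph, and every pair is joined by at least one edge of G. Contracting each set to a single vertex therefore yields K_{4} as a minor, and since treewidth is minor-monotone, tw(G) ≥ tw(K_{4}) = 3. The upper and lower bounds meet at 3, so that is the treewidth.

Treewidth 3.
One optimal decomposition is:
Bags: B1 = {a, b, d, f}  B2 = {a, b, f, g}  B3 = {a, b, c, f}  B4 = {a, b, e, f}
Tree: B1–B2, B2–B3, B3–B4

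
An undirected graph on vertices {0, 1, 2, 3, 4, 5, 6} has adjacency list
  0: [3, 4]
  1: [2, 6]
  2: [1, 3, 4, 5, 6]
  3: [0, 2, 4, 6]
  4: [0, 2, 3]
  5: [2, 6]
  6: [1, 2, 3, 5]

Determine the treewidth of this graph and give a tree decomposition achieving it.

Treewidth 2.
Bags: B1 = {2, 3, 6}  B2 = {2, 5, 6}  B3 = {2, 3, 4}  B4 = {1, 2, 6}  B5 = {0, 3, 4}
Tree: B1–B2, B1–B3, B1–B4, B3–B5

Each bag holds 3 vertices, so the decomposition has width 2, which upper-bounds the treewidth. On the other hand G contains the 3-clique {0, 3, 4}. A clique must lie in a single bag of any decomposition, so no decomposition can have width below 2. Combining the bounds, tw(G) = 2.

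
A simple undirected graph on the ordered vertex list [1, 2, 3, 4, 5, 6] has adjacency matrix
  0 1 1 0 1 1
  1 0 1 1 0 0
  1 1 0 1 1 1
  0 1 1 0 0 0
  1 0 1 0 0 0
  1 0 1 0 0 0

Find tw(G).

A width-2 tree decomposition is:
Bags: B1 = {2, 3, 4}  B2 = {1, 2, 3}  B3 = {1, 3, 6}  B4 = {1, 3, 5}
Tree: B1–B2, B2–B3, B3–B4
Every bag has size at most 3, so the width is 3 − 1 = 2 and tw(G) ≤ 2. On the other hand G contains the 3-clique {1, 2, 3}. A clique must lie in a single bag of any decomposition, so no decomposition can have width below 2. The upper and lower bounds meet at 2, so that is the treewidth.

2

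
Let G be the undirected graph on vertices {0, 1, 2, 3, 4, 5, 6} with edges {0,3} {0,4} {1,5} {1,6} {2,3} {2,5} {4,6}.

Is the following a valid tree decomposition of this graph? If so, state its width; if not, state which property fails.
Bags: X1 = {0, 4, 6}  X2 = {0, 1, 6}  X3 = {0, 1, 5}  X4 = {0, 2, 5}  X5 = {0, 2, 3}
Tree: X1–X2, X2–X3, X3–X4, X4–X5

Yes; width 2.

Checking the three conditions: (i) the bags cover all of {0, 1, 2, 3, 4, 5, 6}; (ii) for each edge, some bag contains both endpoints; (iii) the bags containing any fixed vertex form a subtree. All hold, so the decomposition is valid with width 3 − 1 = 2.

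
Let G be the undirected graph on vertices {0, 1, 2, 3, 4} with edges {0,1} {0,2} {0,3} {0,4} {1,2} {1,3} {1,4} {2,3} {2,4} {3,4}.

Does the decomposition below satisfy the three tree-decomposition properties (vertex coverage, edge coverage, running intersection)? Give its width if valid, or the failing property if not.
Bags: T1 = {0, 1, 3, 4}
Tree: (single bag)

No — vertex 2 appears in no bag.

A tree decomposition must satisfy three properties: every vertex lies in some bag; for every edge, both endpoints lie together in some bag; and for every vertex, the bags containing it form a connected subtree. Here vertex 2 appears in no bag, so the decomposition is invalid.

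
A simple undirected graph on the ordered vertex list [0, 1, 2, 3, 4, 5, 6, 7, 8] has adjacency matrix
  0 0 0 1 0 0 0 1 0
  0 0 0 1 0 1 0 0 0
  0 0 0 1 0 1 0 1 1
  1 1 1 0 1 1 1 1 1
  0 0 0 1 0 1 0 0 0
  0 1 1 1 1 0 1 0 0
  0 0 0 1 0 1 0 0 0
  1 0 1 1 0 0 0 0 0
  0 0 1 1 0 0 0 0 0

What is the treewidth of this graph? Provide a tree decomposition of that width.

Every bag has size at most 3, so the width is 3 − 1 = 2 and tw(G) ≤ 2. Conversely, {0, 3, 7} is a clique of size 3, and the vertices of any clique must share a bag in every tree decomposition; so some bag has ≥ 3 vertices and tw(G) ≥ 2. The upper and lower bounds meet at 2, so that is the treewidth.

Treewidth 2.
Bags: B1 = {2, 3, 5}  B2 = {2, 3, 7}  B3 = {3, 4, 5}  B4 = {1, 3, 5}  B5 = {0, 3, 7}  B6 = {3, 5, 6}  B7 = {2, 3, 8}
Tree: B1–B2, B1–B3, B1–B4, B2–B5, B1–B6, B1–B7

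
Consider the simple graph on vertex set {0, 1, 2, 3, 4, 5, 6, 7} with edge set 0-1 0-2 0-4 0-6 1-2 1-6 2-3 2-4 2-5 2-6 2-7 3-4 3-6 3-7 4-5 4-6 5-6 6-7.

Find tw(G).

3

A width-3 tree decomposition is:
Bags: B1 = {2, 4, 5, 6}  B2 = {0, 2, 4, 6}  B3 = {2, 3, 4, 6}  B4 = {2, 3, 6, 7}  B5 = {0, 1, 2, 6}
Tree: B1–B2, B2–B3, B3–B4, B2–B5
The largest bag has 4 vertices, giving width 3; this decomposition certifies tw(G) ≤ 3. On the other hand G contains the 4-clique {0, 1, 2, 6}. A clique must lie in a single bag of any decomposition, so no decomposition can have width below 3. The upper and lower bounds meet at 3, so that is the treewidth.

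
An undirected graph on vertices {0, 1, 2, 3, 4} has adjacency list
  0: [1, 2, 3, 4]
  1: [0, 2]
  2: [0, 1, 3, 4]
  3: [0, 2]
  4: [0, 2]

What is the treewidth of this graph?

2

A width-2 tree decomposition is:
Bags: B1 = {0, 1, 2}  B2 = {0, 2, 4}  B3 = {0, 2, 3}
Tree: B1–B2, B1–B3
Each bag holds 3 vertices, so the decomposition has width 2, which upper-bounds the treewidth. Conversely, {0, 1, 2} is a clique of size 3, and the vertices of any clique must share a bag in every tree decomposition; so some bag has ≥ 3 vertices and tw(G) ≥ 2. Therefore the treewidth is 2.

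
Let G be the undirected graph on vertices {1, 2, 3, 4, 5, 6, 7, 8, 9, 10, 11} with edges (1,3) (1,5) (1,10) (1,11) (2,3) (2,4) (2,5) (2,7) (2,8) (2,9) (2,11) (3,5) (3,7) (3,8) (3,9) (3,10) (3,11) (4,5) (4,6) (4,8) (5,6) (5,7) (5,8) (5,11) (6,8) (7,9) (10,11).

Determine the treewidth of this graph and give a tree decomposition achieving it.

Treewidth 3.
One optimal decomposition is:
Bags: B1 = {2, 3, 5, 11}  B2 = {2, 3, 5, 7}  B3 = {2, 3, 7, 9}  B4 = {1, 3, 5, 11}  B5 = {2, 3, 5, 8}  B6 = {2, 4, 5, 8}  B7 = {1, 3, 10, 11}  B8 = {4, 5, 6, 8}
Tree: B1–B2, B2–B3, B1–B4, B2–B5, B5–B6, B4–B7, B6–B8

The largest bag has 4 vertices, giving width 3; this decomposition certifies tw(G) ≤ 3. On the other hand G contains the 4-clique {1, 3, 10, 11}. A clique must lie in a single bag of any decomposition, so no decomposition can have width below 3. Therefore the treewidth is 3.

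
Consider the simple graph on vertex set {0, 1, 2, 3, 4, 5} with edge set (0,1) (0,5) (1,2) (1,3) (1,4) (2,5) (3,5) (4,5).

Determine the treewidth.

2

A width-2 tree decomposition is:
Bags: B1 = {1, 3, 5}  B2 = {1, 2, 5}  B3 = {0, 1, 5}  B4 = {1, 4, 5}
Tree: B1–B2, B2–B3, B3–B4
Each bag holds 3 vertices, so the decomposition has width 2, which upper-bounds the treewidth. Since 3–1–2–5–3 is a cycle in G, G is not acyclic. Forests are exactly the graphs of treewidth ≤ 1, so tw(G) ≥ 2. Hence tw(G) = 2 exactly.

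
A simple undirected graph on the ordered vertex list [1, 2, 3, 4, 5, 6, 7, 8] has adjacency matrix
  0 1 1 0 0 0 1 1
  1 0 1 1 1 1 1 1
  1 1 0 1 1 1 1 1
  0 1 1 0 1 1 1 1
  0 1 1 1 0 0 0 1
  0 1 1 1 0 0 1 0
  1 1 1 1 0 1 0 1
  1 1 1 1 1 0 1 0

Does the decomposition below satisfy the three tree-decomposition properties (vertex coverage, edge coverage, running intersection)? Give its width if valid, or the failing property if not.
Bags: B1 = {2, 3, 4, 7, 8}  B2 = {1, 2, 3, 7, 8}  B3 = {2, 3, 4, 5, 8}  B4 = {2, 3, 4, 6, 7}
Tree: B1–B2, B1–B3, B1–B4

Yes; width 4.

Checking the three conditions: (i) the bags cover all of {1, 2, 3, 4, 5, 6, 7, 8}; (ii) for each edge, some bag contains both endpoints; (iii) the bags containing any fixed vertex form a subtree. All hold, so the decomposition is valid with width 5 − 1 = 4.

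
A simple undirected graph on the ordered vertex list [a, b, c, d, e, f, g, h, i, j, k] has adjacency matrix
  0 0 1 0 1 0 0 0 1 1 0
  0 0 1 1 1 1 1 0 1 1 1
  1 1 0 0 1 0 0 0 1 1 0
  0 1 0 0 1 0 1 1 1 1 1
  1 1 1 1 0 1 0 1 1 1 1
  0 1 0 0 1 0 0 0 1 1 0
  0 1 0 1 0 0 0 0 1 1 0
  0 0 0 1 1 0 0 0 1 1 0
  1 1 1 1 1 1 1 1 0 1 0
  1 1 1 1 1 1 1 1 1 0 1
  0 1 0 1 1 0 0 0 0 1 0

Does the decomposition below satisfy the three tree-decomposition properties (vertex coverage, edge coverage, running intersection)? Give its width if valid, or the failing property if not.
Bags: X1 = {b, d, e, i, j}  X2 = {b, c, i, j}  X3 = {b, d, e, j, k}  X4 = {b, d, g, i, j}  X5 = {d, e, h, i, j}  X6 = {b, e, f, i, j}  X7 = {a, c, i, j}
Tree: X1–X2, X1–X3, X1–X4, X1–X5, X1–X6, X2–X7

A tree decomposition must satisfy three properties: every vertex lies in some bag; for every edge, both endpoints lie together in some bag; and for every vertex, the bags containing it form a connected subtree. Here edge (e,c) lies in no bag, so the decomposition is invalid.

No — edge (e,c) lies in no bag.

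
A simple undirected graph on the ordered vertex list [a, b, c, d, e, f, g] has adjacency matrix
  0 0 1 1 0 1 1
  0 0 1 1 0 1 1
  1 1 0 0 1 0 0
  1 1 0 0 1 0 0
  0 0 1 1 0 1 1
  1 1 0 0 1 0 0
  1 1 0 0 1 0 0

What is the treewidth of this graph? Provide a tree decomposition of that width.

Each bag holds 4 vertices, so the decomposition has width 3, which upper-bounds the treewidth. For the lower bound: the 4 vertex sets {b,g}, {e,f}, {a}, {c} are disjoint, each induces a connected subgraph, and every pair is joined by at least one edge of G. Contracting each set to a single vertex therefore yields K_{4} as a minor, and since treewidth is minor-monotone, tw(G) ≥ tw(K_{4}) = 3. The upper and lower bounds meet at 3, so that is the treewidth.

Treewidth 3.
One optimal decomposition is:
Bags: B1 = {a, b, e, g}  B2 = {a, b, e, f}  B3 = {a, b, c, e}  B4 = {a, b, d, e}
Tree: B1–B2, B2–B3, B3–B4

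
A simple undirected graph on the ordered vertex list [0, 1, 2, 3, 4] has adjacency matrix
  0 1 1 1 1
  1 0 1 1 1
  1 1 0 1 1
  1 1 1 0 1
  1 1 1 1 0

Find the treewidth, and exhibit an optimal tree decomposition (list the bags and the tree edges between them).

With just one bag of size 5, the width is 5 − 1 = 4, so tw(G) ≤ 4. Conversely, {0, 1, 2, 3, 4} is a clique of size 5, and the vertices of any clique must share a bag in every tree decomposition; so some bag has ≥ 5 vertices and tw(G) ≥ 4. Therefore the treewidth is 4.

Treewidth 4.
One optimal decomposition is:
Bags: B1 = {0, 1, 2, 3, 4}
Tree: (single bag)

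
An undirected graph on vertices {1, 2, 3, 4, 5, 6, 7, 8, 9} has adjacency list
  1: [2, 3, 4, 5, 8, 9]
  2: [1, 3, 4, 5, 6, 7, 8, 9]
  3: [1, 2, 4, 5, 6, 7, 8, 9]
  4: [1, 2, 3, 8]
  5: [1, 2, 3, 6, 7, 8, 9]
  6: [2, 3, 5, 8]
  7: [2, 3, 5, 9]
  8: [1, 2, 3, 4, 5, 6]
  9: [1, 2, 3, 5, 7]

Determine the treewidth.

4

A width-4 tree decomposition is:
Bags: B1 = {1, 2, 3, 5, 9}  B2 = {1, 2, 3, 5, 8}  B3 = {1, 2, 3, 4, 8}  B4 = {2, 3, 5, 6, 8}  B5 = {2, 3, 5, 7, 9}
Tree: B1–B2, B2–B3, B2–B4, B1–B5
Every bag has size at most 5, so the width is 5 − 1 = 4 and tw(G) ≤ 4. For the lower bound, the 5 vertices {1, 2, 3, 4, 8} are pairwise adjacent, and any tree decomposition puts a clique entirely inside one bag — forcing width ≥ 4. Hence tw(G) = 4 exactly.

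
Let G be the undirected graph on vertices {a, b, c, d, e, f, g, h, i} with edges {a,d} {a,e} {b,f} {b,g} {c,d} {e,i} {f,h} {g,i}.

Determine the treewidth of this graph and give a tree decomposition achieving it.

Treewidth 1.
One optimal decomposition is:
Bags: B1 = {f, h}  B2 = {b, f}  B3 = {b, g}  B4 = {g, i}  B5 = {e, i}  B6 = {a, e}  B7 = {a, d}  B8 = {c, d}
Tree: B1–B2, B2–B3, B3–B4, B4–B5, B5–B6, B6–B7, B7–B8

The largest bag has 2 vertices, giving width 1; this decomposition certifies tw(G) ≤ 1. Since G has at least one edge (e.g. h–f), it is not an edgeless graph, so tw(G) ≥ 1. Therefore the treewidth is 1.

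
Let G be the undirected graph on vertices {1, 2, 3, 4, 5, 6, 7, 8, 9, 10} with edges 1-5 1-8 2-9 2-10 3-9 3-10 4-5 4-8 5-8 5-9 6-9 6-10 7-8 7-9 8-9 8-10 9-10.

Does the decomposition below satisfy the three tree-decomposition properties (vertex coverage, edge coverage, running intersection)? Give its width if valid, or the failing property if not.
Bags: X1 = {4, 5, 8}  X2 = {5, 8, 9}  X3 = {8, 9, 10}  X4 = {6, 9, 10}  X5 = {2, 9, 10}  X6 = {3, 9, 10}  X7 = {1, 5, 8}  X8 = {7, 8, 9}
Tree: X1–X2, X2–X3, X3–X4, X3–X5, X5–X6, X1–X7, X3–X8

Checking the three conditions: (i) the bags cover all of {1, 2, 3, 4, 5, 6, 7, 8, 9, 10}; (ii) for each edge, some bag contains both endpoints; (iii) the bags containing any fixed vertex form a subtree. All hold, so the decomposition is valid with width 3 − 1 = 2.

Yes; width 2.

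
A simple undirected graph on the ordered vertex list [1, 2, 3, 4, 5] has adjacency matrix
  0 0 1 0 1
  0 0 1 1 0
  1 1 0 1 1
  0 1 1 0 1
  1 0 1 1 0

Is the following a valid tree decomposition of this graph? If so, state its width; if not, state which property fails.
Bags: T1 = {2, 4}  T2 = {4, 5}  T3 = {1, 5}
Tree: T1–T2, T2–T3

No — vertex 3 appears in no bag.

A tree decomposition must satisfy three properties: every vertex lies in some bag; for every edge, both endpoints lie together in some bag; and for every vertex, the bags containing it form a connected subtree. Here vertex 3 appears in no bag, so the decomposition is invalid.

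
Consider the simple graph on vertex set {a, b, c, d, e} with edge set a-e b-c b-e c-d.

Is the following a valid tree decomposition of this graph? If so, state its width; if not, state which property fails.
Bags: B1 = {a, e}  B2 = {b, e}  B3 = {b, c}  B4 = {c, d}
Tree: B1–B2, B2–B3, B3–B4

Yes; width 1.

Every vertex of G appears in some bag (union = {a, b, c, d, e}); every edge is covered by a bag; and for each vertex v the set of bags containing v is connected in the bag tree. The decomposition is therefore valid. The largest bag has 2 vertices, so the width is 1.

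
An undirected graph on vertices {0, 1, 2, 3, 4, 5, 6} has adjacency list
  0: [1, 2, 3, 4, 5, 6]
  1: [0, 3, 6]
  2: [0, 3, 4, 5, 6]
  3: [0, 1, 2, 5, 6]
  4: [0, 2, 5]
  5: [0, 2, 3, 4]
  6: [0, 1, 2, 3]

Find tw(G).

A width-3 tree decomposition is:
Bags: B1 = {0, 2, 3, 6}  B2 = {0, 2, 3, 5}  B3 = {0, 2, 4, 5}  B4 = {0, 1, 3, 6}
Tree: B1–B2, B2–B3, B1–B4
The largest bag has 4 vertices, giving width 3; this decomposition certifies tw(G) ≤ 3. For the lower bound, the 4 vertices {0, 1, 3, 6} are pairwise adjacent, and any tree decomposition puts a clique entirely inside one bag — forcing width ≥ 3. The upper and lower bounds meet at 3, so that is the treewidth.

3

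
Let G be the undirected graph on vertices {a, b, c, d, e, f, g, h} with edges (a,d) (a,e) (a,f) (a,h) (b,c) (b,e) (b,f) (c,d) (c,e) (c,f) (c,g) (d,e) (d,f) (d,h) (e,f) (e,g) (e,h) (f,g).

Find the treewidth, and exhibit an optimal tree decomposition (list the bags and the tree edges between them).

Treewidth 3.
One such decomposition:
Bags: B1 = {c, d, e, f}  B2 = {a, d, e, f}  B3 = {b, c, e, f}  B4 = {c, e, f, g}  B5 = {a, d, e, h}
Tree: B1–B2, B1–B3, B3–B4, B2–B5

Each bag holds 4 vertices, so the decomposition has width 3, which upper-bounds the treewidth. For the lower bound, the 4 vertices {a, d, e, h} are pairwise adjacent, and any tree decomposition puts a clique entirely inside one bag — forcing width ≥ 3. Combining the bounds, tw(G) = 3.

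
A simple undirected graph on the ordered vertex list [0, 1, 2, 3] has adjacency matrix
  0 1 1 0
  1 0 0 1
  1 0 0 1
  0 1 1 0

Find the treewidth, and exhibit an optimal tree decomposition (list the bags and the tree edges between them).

Treewidth 2.
Bags: B1 = {0, 1, 2}  B2 = {1, 2, 3}
Tree: B1–B2

Each bag holds 3 vertices, so the decomposition has width 2, which upper-bounds the treewidth. For the lower bound, G contains the cycle 1–0–2–3–1, so G is not a forest; only forests have treewidth ≤ 1, hence tw(G) ≥ 2. Combining the bounds, tw(G) = 2.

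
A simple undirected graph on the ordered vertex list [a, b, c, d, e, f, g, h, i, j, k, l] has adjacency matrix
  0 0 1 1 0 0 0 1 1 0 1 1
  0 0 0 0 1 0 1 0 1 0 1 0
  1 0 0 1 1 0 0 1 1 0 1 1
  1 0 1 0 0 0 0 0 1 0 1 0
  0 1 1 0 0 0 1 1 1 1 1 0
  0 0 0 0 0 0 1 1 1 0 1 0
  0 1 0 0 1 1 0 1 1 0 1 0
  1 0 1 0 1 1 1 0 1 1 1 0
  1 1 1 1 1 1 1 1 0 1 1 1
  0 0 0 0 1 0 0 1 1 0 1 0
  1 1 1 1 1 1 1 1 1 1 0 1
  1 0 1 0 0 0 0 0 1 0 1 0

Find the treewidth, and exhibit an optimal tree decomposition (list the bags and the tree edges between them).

The largest bag has 5 vertices, giving width 4; this decomposition certifies tw(G) ≤ 4. For the lower bound, the 5 vertices {a, c, d, i, k} are pairwise adjacent, and any tree decomposition puts a clique entirely inside one bag — forcing width ≥ 4. Combining the bounds, tw(G) = 4.

Treewidth 4.
One such decomposition:
Bags: B1 = {a, c, h, i, k}  B2 = {c, e, h, i, k}  B3 = {e, g, h, i, k}  B4 = {f, g, h, i, k}  B5 = {e, h, i, j, k}  B6 = {b, e, g, i, k}  B7 = {a, c, i, k, l}  B8 = {a, c, d, i, k}
Tree: B1–B2, B2–B3, B3–B4, B3–B5, B3–B6, B1–B7, B7–B8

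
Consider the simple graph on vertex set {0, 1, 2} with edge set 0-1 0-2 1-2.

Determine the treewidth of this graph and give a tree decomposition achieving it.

A single bag containing all 3 vertices is trivially a valid decomposition of width 2. For the lower bound, the 3 vertices {0, 1, 2} are pairwise adjacent, and any tree decomposition puts a clique entirely inside one bag — forcing width ≥ 2. The upper and lower bounds meet at 2, so that is the treewidth.

Treewidth 2.
One such decomposition:
Bags: B1 = {0, 1, 2}
Tree: (single bag)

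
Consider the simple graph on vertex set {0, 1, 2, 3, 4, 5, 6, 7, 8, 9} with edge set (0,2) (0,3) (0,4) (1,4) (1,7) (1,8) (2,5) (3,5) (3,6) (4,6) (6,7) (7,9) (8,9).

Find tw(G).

2

A width-2 tree decomposition is:
Bags: B1 = {0, 2, 5}  B2 = {0, 3, 5}  B3 = {0, 3, 4}  B4 = {3, 4, 6}  B5 = {1, 4, 6}  B6 = {1, 6, 7}  B7 = {1, 7, 8}  B8 = {7, 8, 9}
Tree: B1–B2, B2–B3, B3–B4, B4–B5, B5–B6, B6–B7, B7–B8
The largest bag has 3 vertices, giving width 2; this decomposition certifies tw(G) ≤ 2. Since 2–5–3–0–2 is a cycle in G, G is not acyclic. Forests are exactly the graphs of treewidth ≤ 1, so tw(G) ≥ 2. Hence tw(G) = 2 exactly.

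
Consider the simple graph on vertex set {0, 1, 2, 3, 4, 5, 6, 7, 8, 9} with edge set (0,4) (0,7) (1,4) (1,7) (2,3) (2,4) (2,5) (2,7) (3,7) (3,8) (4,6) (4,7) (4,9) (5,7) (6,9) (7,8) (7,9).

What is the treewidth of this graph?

2

A width-2 tree decomposition is:
Bags: B1 = {1, 4, 7}  B2 = {4, 7, 9}  B3 = {2, 4, 7}  B4 = {2, 3, 7}  B5 = {4, 6, 9}  B6 = {3, 7, 8}  B7 = {2, 5, 7}  B8 = {0, 4, 7}
Tree: B1–B2, B1–B3, B3–B4, B2–B5, B4–B6, B3–B7, B2–B8
The largest bag has 3 vertices, giving width 2; this decomposition certifies tw(G) ≤ 2. For the lower bound, the 3 vertices {4, 6, 9} are pairwise adjacent, and any tree decomposition puts a clique entirely inside one bag — forcing width ≥ 2. The upper and lower bounds meet at 2, so that is the treewidth.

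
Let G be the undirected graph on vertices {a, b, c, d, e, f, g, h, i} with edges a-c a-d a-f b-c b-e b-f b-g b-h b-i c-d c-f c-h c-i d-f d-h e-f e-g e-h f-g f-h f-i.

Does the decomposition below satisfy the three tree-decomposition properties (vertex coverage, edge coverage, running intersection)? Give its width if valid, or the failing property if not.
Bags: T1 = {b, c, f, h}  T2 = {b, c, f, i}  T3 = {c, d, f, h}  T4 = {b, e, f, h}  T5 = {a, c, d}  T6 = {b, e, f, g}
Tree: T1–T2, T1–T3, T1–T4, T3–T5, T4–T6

A tree decomposition must satisfy three properties: every vertex lies in some bag; for every edge, both endpoints lie together in some bag; and for every vertex, the bags containing it form a connected subtree. Here edge (f,a) lies in no bag, so the decomposition is invalid.

No — edge (f,a) lies in no bag.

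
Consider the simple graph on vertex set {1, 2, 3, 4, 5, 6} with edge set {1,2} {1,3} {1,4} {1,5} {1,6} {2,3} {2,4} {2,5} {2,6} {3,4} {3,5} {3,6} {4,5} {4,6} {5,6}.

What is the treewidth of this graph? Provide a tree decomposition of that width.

With just one bag of size 6, the width is 6 − 1 = 5, so tw(G) ≤ 5. For the lower bound, the 6 vertices {1, 2, 3, 4, 5, 6} are pairwise adjacent, and any tree decomposition puts a clique entirely inside one bag — forcing width ≥ 5. Therefore the treewidth is 5.

Treewidth 5.
Bags: B1 = {1, 2, 3, 4, 5, 6}
Tree: (single bag)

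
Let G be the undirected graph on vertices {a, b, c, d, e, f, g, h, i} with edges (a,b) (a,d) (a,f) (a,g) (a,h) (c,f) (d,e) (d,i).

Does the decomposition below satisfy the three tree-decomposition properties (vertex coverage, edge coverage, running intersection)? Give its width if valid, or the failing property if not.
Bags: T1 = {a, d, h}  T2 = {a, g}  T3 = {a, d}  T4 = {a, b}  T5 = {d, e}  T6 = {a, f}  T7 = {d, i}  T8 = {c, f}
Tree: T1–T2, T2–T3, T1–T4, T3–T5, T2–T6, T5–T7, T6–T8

A tree decomposition must satisfy three properties: every vertex lies in some bag; for every edge, both endpoints lie together in some bag; and for every vertex, the bags containing it form a connected subtree. Here bags containing vertex d are not connected in the tree, so the decomposition is invalid.

No — bags containing vertex d are not connected in the tree.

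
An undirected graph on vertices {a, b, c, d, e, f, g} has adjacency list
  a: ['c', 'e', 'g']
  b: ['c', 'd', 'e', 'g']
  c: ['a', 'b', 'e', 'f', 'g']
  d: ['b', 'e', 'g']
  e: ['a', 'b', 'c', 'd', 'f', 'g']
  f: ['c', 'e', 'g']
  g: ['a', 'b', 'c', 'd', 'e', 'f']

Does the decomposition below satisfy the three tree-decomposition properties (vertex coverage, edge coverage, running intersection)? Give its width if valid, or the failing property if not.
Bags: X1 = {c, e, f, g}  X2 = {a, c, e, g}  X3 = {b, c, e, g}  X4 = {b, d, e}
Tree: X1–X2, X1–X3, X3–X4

A tree decomposition must satisfy three properties: every vertex lies in some bag; for every edge, both endpoints lie together in some bag; and for every vertex, the bags containing it form a connected subtree. Here edge (g,d) lies in no bag, so the decomposition is invalid.

No — edge (g,d) lies in no bag.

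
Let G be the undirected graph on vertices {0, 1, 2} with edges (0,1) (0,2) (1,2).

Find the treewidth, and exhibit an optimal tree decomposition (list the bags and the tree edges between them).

A single bag containing all 3 vertices is trivially a valid decomposition of width 2. For the lower bound, the 3 vertices {0, 1, 2} are pairwise adjacent, and any tree decomposition puts a clique entirely inside one bag — forcing width ≥ 2. The upper and lower bounds meet at 2, so that is the treewidth.

Treewidth 2.
One optimal decomposition is:
Bags: B1 = {0, 1, 2}
Tree: (single bag)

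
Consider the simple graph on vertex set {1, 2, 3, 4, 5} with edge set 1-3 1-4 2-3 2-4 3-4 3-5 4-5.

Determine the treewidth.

2

A width-2 tree decomposition is:
Bags: B1 = {1, 3, 4}  B2 = {2, 3, 4}  B3 = {3, 4, 5}
Tree: B1–B2, B1–B3
The largest bag has 3 vertices, giving width 2; this decomposition certifies tw(G) ≤ 2. Conversely, {1, 3, 4} is a clique of size 3, and the vertices of any clique must share a bag in every tree decomposition; so some bag has ≥ 3 vertices and tw(G) ≥ 2. Combining the bounds, tw(G) = 2.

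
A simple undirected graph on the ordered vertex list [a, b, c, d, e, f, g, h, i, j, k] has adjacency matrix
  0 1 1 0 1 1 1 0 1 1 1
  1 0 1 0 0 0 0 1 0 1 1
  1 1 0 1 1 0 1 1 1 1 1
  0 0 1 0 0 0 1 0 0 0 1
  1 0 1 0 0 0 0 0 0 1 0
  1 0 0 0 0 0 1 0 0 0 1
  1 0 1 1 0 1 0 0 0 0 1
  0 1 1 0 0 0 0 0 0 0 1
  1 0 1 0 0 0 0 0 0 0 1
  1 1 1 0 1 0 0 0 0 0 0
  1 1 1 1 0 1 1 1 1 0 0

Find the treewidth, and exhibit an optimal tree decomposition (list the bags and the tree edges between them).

Each bag holds 4 vertices, so the decomposition has width 3, which upper-bounds the treewidth. For the lower bound, the 4 vertices {a, c, e, j} are pairwise adjacent, and any tree decomposition puts a clique entirely inside one bag — forcing width ≥ 3. Hence tw(G) = 3 exactly.

Treewidth 3.
One such decomposition:
Bags: B1 = {a, b, c, k}  B2 = {a, c, g, k}  B3 = {a, c, i, k}  B4 = {c, d, g, k}  B5 = {a, b, c, j}  B6 = {a, f, g, k}  B7 = {b, c, h, k}  B8 = {a, c, e, j}
Tree: B1–B2, B1–B3, B2–B4, B1–B5, B2–B6, B1–B7, B5–B8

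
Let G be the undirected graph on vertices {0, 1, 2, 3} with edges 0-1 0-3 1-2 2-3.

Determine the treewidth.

2

A width-2 tree decomposition is:
Bags: B1 = {0, 1, 3}  B2 = {1, 2, 3}
Tree: B1–B2
Every bag has size at most 3, so the width is 3 − 1 = 2 and tw(G) ≤ 2. Since 3–0–1–2–3 is a cycle in G, G is not acyclic. Forests are exactly the graphs of treewidth ≤ 1, so tw(G) ≥ 2. Combining the bounds, tw(G) = 2.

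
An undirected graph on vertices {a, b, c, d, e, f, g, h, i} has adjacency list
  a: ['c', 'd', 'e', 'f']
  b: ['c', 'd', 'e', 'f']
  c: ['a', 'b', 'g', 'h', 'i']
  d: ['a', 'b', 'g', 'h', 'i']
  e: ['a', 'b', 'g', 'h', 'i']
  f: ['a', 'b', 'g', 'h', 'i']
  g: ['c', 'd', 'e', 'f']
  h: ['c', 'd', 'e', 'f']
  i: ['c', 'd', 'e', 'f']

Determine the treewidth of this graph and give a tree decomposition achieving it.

The largest bag has 5 vertices, giving width 4; this decomposition certifies tw(G) ≤ 4. For the lower bound: the 5 vertex sets {e,h}, {c,g}, {b,f}, {d}, {a} are disjoint, each induces a connected subgraph, and every pair is joined by at least one edge of G. Contracting each set to a single vertex therefore yields K_{5} as a minor, and since treewidth is minor-monotone, tw(G) ≥ tw(K_{5}) = 4. Therefore the treewidth is 4.

Treewidth 4.
Bags: B1 = {c, d, e, f, h}  B2 = {c, d, e, f, g}  B3 = {b, c, d, e, f}  B4 = {a, c, d, e, f}  B5 = {c, d, e, f, i}
Tree: B1–B2, B2–B3, B3–B4, B4–B5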